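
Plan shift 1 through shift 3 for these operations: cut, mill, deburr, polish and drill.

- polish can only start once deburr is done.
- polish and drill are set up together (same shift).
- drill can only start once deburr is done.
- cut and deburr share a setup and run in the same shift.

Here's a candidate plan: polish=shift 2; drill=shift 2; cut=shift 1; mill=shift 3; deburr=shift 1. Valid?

polish and drill are set up together (same shift) — holds.
cut and deburr share a setup and run in the same shift — holds.
polish can only start once deburr is done — holds.
drill can only start once deburr is done — holds.

Yes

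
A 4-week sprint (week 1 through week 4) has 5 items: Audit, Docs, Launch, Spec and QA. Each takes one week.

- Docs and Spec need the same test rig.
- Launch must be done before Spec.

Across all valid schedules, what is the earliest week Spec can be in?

week 2

Precedence pushes Spec to at least week 2.
Spec at week 2 is achievable: Launch=week 1, QA=week 1, Audit=week 1, Spec=week 2, Docs=week 1.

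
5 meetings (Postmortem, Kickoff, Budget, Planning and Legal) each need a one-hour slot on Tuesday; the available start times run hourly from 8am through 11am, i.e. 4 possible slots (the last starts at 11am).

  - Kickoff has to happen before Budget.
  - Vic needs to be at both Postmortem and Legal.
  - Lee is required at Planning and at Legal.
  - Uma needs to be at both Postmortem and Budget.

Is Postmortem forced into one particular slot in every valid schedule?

Postmortem can be 8am (e.g. Budget=9am, Planning=8am, Legal=9am, Postmortem=8am, Kickoff=8am) or 9am (e.g. Kickoff in 8am; Legal in 10am; Budget in 10am; Postmortem in 9am; Planning in 8am).

No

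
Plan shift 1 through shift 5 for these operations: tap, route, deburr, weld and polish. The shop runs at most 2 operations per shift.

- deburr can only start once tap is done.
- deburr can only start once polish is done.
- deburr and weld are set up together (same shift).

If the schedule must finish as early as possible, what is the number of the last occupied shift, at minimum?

The precedence chain requires at least 2 distinct shifts.
With at most 2 per shift and 5 operations, at least 3 shifts are needed.
3 works (last occupied shift: shift 3): for example weld -> shift 2; deburr -> shift 2; route -> shift 3; tap -> shift 1; polish -> shift 1.

3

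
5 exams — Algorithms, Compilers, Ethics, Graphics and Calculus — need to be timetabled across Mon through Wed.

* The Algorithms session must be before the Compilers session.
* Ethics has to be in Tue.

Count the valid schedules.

27

Splitting on Algorithms: it can be Mon (18), Tue (9). Listing each branch's schedules as (Compilers, Ethics, Graphics, Calculus):
Algorithms=Mon: (Tue,Tue,Mon,Mon) (Tue,Tue,Mon,Tue) (Tue,Tue,Mon,Wed) (Tue,Tue,Tue,Mon) (Tue,Tue,Tue,Tue) (Tue,Tue,Tue,Wed) (Tue,Tue,Wed,Mon) (Tue,Tue,Wed,Tue) (Tue,Tue,Wed,Wed) (Wed,Tue,Mon,Mon) (Wed,Tue,Mon,Tue) (Wed,Tue,Mon,Wed) (Wed,Tue,Tue,Mon) (Wed,Tue,Tue,Tue) (Wed,Tue,Tue,Wed) (Wed,Tue,Wed,Mon) (Wed,Tue,Wed,Tue) (Wed,Tue,Wed,Wed) — 18.
Algorithms=Tue: (Wed,Tue,Mon,Mon) (Wed,Tue,Mon,Tue) (Wed,Tue,Mon,Wed) (Wed,Tue,Tue,Mon) (Wed,Tue,Tue,Tue) (Wed,Tue,Tue,Wed) (Wed,Tue,Wed,Mon) (Wed,Tue,Wed,Tue) (Wed,Tue,Wed,Wed) — 9.
Summing: 18 + 9 = 27.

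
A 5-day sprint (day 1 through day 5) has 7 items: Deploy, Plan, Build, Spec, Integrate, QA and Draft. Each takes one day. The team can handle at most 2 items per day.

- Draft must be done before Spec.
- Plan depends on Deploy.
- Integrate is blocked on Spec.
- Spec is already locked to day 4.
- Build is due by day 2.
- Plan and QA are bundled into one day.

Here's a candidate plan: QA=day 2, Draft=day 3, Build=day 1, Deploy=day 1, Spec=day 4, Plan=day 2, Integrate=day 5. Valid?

Plan depends on Deploy — holds.
The team can handle at most 2 items per day — holds.
Draft must be done before Spec — holds.
Build is due by day 2 — holds.
Spec is already locked to day 4 — holds.
Integrate is blocked on Spec — holds.
Plan and QA are bundled into one day — holds.

Yes, all constraints hold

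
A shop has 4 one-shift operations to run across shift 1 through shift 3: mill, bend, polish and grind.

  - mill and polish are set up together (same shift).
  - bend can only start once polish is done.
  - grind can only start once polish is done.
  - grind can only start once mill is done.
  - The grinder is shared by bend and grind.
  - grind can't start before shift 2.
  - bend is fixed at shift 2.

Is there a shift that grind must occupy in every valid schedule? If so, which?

shift 3

grind's window is shift 2–shift 3.
bend is fixed at shift 2, and grind can't share a shift with bend.
So grind must be shift 3.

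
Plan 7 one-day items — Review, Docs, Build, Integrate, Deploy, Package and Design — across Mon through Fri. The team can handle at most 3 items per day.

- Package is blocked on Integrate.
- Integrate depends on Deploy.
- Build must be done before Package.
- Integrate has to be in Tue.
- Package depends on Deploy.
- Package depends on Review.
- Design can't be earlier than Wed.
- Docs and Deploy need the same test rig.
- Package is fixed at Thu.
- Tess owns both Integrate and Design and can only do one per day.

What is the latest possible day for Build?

Wed

Downstream work caps Build at Wed.
Build at Wed is achievable: Design in Wed; Deploy in Mon; Package in Thu; Review in Mon; Docs in Tue; Build in Wed; Integrate in Tue.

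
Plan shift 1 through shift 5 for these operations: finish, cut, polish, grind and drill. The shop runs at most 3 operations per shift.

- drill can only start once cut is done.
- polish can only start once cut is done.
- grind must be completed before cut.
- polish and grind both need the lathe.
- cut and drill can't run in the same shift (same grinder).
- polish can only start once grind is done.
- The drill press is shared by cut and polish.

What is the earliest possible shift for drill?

shift 3

Precedence pushes drill to at least shift 3.
drill at shift 3 is achievable: cut=shift 2, grind=shift 1, drill=shift 3, polish=shift 3, finish=shift 1.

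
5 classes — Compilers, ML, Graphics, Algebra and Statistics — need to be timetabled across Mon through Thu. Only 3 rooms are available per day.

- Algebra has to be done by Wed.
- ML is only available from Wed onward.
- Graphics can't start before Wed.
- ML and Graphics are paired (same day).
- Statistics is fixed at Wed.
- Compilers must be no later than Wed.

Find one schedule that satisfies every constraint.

Algebra=Mon; ML=Wed; Graphics=Wed; Compilers=Mon; Statistics=Wed

Checking: ML = Graphics = Wed; Compilers=Mon in [Mon,Wed]; Statistics=Wed in [Wed,Wed]; Algebra=Mon in [Mon,Wed]; ML=Wed in [Wed,Thu]; Graphics=Wed in [Wed,Thu]; max 3 per day (cap 3).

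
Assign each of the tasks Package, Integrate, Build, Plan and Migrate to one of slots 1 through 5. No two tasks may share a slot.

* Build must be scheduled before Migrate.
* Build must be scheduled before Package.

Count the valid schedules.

Splitting on Package: it can be 2 (6), 3 (10), 4 (12), 5 (12). Listing each branch's schedules as (Integrate, Build, Plan, Migrate):
Package=2: (3,1,4,5) (3,1,5,4) (4,1,3,5) (4,1,5,3) (5,1,3,4) (5,1,4,3) — 6.
Package=3: (1,2,4,5) (1,2,5,4) (2,1,4,5) (2,1,5,4) (4,1,2,5) (4,1,5,2) (4,2,1,5) (5,1,2,4) (5,1,4,2) (5,2,1,4) — 10.
Package=4: (1,2,3,5) (1,2,5,3) (1,3,2,5) (2,1,3,5) (2,1,5,3) (2,3,1,5) (3,1,2,5) (3,1,5,2) (3,2,1,5) (5,1,2,3) (5,1,3,2) (5,2,1,3) — 12.
Package=5: (1,2,3,4) (1,2,4,3) (1,3,2,4) (2,1,3,4) (2,1,4,3) (2,3,1,4) (3,1,2,4) (3,1,4,2) (3,2,1,4) (4,1,2,3) (4,1,3,2) (4,2,1,3) — 12.
Summing: 6 + 10 + 12 + 12 = 40.

40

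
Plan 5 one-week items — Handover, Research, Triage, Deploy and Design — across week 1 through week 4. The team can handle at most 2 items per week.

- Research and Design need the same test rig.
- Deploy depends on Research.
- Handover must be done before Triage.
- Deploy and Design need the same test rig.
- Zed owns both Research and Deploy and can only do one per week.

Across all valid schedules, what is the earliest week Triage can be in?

Precedence pushes Triage to at least week 2.
Triage at week 2 is achievable: Deploy -> week 2; Research -> week 1; Triage -> week 2; Handover -> week 1; Design -> week 3.

week 2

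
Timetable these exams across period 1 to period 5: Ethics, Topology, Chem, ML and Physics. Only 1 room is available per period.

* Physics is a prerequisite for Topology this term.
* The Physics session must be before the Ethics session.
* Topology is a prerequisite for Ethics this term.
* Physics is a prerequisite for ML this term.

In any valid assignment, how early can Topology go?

Precedence pushes Topology to at least period 2; downstream work caps Topology at period 4.
Topology at period 2 is achievable: Topology -> period 2, ML -> period 4, Chem -> period 5, Ethics -> period 3, Physics -> period 1.

period 2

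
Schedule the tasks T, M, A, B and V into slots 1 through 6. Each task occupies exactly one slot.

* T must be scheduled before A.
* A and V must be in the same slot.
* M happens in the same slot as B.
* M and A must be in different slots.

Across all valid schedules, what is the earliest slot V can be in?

V must be in the same slot as A, which can't be before 2, so V is at least 2.
V at 2 is achievable: V in 2, B in 1, A in 2, M in 1, T in 1.

2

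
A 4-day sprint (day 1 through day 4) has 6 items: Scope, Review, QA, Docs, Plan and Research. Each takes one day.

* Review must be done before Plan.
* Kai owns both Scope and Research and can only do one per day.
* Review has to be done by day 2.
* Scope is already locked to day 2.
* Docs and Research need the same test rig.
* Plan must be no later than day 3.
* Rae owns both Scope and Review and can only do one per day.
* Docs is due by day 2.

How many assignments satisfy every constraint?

Splitting on QA: it can be day 1 (10), day 2 (10), day 3 (10), day 4 (10). Listing each branch's schedules as (Scope, Review, Docs, Plan, Research) by day number:
QA=day 1: (2,1,1,2,3) (2,1,1,2,4) (2,1,1,3,3) (2,1,1,3,4) (2,1,2,2,1) (2,1,2,2,3) (2,1,2,2,4) (2,1,2,3,1) (2,1,2,3,3) (2,1,2,3,4) — 10.
QA=day 2: (2,1,1,2,3) (2,1,1,2,4) (2,1,1,3,3) (2,1,1,3,4) (2,1,2,2,1) (2,1,2,2,3) (2,1,2,2,4) (2,1,2,3,1) (2,1,2,3,3) (2,1,2,3,4) — 10.
QA=day 3: (2,1,1,2,3) (2,1,1,2,4) (2,1,1,3,3) (2,1,1,3,4) (2,1,2,2,1) (2,1,2,2,3) (2,1,2,2,4) (2,1,2,3,1) (2,1,2,3,3) (2,1,2,3,4) — 10.
QA=day 4: (2,1,1,2,3) (2,1,1,2,4) (2,1,1,3,3) (2,1,1,3,4) (2,1,2,2,1) (2,1,2,2,3) (2,1,2,2,4) (2,1,2,3,1) (2,1,2,3,3) (2,1,2,3,4) — 10.
Summing: 10 + 10 + 10 + 10 = 40.

40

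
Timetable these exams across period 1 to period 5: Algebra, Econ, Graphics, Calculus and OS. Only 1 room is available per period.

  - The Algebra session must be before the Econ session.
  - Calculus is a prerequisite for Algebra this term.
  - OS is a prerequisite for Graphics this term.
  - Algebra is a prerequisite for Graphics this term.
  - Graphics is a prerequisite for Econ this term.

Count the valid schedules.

Enumerating: Calculus in period 1, Econ in period 5, Algebra in period 2, OS in period 3, Graphics in period 4 | Calculus -> period 1; OS -> period 2; Econ -> period 5; Graphics -> period 4; Algebra -> period 3 | Calculus in period 2, Algebra in period 3, Econ in period 5, OS in period 1, Graphics in period 4.

3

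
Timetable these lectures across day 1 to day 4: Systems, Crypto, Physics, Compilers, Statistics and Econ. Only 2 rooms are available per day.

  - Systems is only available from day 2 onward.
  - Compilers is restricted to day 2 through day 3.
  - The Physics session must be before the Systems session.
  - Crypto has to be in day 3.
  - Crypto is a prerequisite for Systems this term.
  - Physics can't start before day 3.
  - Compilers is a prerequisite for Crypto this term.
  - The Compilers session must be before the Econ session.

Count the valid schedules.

2

Enumerating: Crypto=day 3; Physics=day 3; Econ=day 4; Compilers=day 2; Systems=day 4; Statistics=day 1 | Crypto=day 3; Physics=day 3; Compilers=day 2; Econ=day 4; Statistics=day 2; Systems=day 4.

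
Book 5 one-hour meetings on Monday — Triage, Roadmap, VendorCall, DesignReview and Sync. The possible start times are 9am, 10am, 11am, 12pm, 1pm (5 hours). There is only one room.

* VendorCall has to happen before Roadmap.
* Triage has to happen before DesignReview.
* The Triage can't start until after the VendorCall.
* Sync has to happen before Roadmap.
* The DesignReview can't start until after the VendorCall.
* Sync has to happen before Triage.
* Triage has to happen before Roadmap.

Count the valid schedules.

Enumerating: VendorCall=9am; DesignReview=1pm; Triage=11am; Sync=10am; Roadmap=12pm | VendorCall=10am; Triage=11am; DesignReview=1pm; Roadmap=12pm; Sync=9am | Triage -> 11am; Sync -> 10am; VendorCall -> 9am; DesignReview -> 12pm; Roadmap -> 1pm | Triage=11am; Roadmap=1pm; DesignReview=12pm; VendorCall=10am; Sync=9am.

4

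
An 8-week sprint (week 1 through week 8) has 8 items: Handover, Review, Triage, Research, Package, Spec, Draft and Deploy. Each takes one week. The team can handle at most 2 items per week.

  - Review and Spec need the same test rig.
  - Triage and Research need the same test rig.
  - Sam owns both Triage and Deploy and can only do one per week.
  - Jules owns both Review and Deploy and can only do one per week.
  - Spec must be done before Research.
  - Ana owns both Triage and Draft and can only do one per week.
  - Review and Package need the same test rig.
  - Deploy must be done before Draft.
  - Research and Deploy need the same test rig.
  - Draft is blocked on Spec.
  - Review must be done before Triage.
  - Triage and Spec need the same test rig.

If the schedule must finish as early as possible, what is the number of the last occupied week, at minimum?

4

The precedence chain requires at least 2 distinct weeks.
With at most 2 per week and 8 work items, at least 4 weeks are needed.
4 works (last occupied week: week 4): for example Spec -> week 1; Deploy -> week 1; Review -> week 2; Research -> week 4; Triage -> week 3; Package -> week 4; Draft -> week 2; Handover -> week 3.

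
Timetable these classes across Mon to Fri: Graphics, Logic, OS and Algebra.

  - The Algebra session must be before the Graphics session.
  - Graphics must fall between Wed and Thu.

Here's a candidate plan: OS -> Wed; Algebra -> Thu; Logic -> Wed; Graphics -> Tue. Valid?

Invalid. The Algebra session must be before the Graphics session.

The Algebra session must be before the Graphics session — violated.
Graphics must fall between Wed and Thu — violated.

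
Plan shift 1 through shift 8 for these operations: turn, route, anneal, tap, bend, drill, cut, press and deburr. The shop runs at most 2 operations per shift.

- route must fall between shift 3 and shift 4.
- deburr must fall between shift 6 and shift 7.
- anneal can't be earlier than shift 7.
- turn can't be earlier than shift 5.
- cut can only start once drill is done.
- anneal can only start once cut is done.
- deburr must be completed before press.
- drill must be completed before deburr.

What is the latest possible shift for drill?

Downstream work caps drill at shift 6.
drill at shift 6 is achievable: tap -> shift 1, cut -> shift 7, press -> shift 8, turn -> shift 5, bend -> shift 1, drill -> shift 6, route -> shift 3, anneal -> shift 8, deburr -> shift 7.

shift 6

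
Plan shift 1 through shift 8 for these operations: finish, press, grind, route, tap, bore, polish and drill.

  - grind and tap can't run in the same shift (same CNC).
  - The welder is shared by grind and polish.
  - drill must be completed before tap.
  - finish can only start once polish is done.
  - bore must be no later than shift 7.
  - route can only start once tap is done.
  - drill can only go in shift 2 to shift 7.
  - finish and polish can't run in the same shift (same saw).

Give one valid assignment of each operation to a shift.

polish=shift 1; drill=shift 2; tap=shift 3; bore=shift 1; finish=shift 2; route=shift 4; grind=shift 2; press=shift 1

Checking: tap(shift 3) before route(shift 4); drill(shift 2) before tap(shift 3); polish(shift 1) before finish(shift 2); finish(shift 2) != polish(shift 1); grind(shift 2) != polish(shift 1); grind(shift 2) != tap(shift 3); bore=shift 1 in [shift 1,shift 7]; drill=shift 2 in [shift 2,shift 7].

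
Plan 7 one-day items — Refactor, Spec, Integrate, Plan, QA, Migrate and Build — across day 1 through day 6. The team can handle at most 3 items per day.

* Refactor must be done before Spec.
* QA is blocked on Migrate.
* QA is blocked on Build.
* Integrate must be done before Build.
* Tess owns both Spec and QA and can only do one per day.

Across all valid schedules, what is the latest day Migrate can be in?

day 5

Downstream work caps Migrate at day 5.
Migrate at day 5 is achievable: Migrate in day 5; Refactor in day 1; Integrate in day 1; QA in day 6; Build in day 2; Spec in day 2; Plan in day 1.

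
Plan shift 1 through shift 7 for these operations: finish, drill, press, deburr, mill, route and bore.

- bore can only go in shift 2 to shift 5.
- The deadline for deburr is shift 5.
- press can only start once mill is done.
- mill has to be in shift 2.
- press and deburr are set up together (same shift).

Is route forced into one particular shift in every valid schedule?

route can be shift 1 (e.g. drill -> shift 1; mill -> shift 2; deburr -> shift 3; press -> shift 3; route -> shift 1; finish -> shift 1; bore -> shift 2) or shift 2 (e.g. press in shift 3, bore in shift 2, route in shift 2, mill in shift 2, finish in shift 1, drill in shift 1, deburr in shift 3).

No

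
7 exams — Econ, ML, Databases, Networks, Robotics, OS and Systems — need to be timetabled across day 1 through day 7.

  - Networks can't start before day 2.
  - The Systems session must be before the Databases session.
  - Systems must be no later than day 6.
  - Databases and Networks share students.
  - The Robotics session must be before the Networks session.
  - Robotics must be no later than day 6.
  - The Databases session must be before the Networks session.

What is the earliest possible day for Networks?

day 3

Networks is available from day 2; precedence pushes Networks to at least day 3.
Networks at day 3 is achievable: Networks -> day 3; Systems -> day 1; OS -> day 1; Econ -> day 1; ML -> day 1; Databases -> day 2; Robotics -> day 1.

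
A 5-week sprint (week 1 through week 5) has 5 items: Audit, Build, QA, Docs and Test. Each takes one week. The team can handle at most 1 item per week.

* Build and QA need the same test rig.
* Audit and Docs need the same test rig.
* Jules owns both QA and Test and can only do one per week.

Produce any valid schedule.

Test=week 5, Audit=week 1, Docs=week 4, Build=week 2, QA=week 3

Checking: QA(week 3) != Test(week 5); Audit(week 1) != Docs(week 4); Build(week 2) != QA(week 3); max 1 per week (cap 1).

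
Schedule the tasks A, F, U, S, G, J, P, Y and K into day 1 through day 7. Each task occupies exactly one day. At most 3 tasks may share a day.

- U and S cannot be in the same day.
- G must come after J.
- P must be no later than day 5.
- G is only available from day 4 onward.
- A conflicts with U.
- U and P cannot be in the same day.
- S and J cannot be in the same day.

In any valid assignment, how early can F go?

day 1

F at day 1 is achievable: P -> day 1; K -> day 3; A -> day 2; U -> day 3; J -> day 1; F -> day 1; G -> day 4; S -> day 2; Y -> day 2.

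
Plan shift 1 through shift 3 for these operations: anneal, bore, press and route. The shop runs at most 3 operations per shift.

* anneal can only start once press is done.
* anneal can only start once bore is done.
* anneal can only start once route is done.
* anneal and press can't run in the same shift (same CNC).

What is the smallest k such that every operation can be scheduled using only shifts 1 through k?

The precedence chain requires at least 2 distinct shifts.
With at most 3 per shift and 4 operations, at least 2 shifts are needed.
2 works (last occupied shift: shift 2): for example route=shift 1; anneal=shift 2; press=shift 1; bore=shift 1.

2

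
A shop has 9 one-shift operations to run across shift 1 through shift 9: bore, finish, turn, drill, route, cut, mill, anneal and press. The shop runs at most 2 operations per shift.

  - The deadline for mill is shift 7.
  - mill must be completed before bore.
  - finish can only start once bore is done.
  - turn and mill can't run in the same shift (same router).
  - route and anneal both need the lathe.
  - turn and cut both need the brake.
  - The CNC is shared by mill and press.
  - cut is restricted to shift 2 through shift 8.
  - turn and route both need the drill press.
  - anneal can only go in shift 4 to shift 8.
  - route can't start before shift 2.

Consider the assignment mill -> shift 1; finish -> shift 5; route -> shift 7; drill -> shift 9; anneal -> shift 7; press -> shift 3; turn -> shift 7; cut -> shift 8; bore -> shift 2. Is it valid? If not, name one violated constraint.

turn and route both need the drill press — violated.
The CNC is shared by mill and press — holds.
turn and mill can't run in the same shift (same router) — holds.
The shop runs at most 2 operations per shift — violated.
finish can only start once bore is done — holds.
anneal can only go in shift 4 to shift 8 — holds.
cut is restricted to shift 2 through shift 8 — holds.
mill must be completed before bore — holds.
route and anneal both need the lathe — violated.
The deadline for mill is shift 7 — holds.
turn and cut both need the brake — holds.
route can't start before shift 2 — holds.

No — it violates: turn and route both need the drill press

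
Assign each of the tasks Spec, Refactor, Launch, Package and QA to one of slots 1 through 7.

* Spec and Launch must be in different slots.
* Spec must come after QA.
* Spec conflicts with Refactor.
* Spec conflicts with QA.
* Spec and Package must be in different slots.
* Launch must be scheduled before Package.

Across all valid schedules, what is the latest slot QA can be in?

Downstream work caps QA at 6.
QA at 6 is achievable: Spec -> 7; Launch -> 1; QA -> 6; Refactor -> 1; Package -> 2.

6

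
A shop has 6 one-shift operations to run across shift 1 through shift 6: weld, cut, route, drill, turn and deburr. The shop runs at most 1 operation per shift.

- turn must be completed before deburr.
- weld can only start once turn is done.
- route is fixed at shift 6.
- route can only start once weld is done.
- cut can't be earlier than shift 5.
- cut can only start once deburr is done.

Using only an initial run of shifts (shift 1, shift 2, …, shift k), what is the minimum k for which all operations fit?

6 shifts

The precedence chain requires at least 3 distinct shifts.
With at most 1 per shift and 6 operations, at least 6 shifts are needed.
route can't be placed before shift 6, so the schedule must run through at least shift 6.
6 works (last occupied shift: shift 6): for example deburr=shift 3, drill=shift 4, weld=shift 2, cut=shift 5, turn=shift 1, route=shift 6.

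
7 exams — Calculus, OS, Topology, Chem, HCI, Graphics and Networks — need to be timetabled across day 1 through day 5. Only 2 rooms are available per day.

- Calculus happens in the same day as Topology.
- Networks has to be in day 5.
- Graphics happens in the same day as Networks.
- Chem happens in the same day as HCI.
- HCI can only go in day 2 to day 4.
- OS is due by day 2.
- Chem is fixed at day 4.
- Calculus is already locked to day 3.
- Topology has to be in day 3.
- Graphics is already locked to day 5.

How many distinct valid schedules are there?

Enumerating: Networks -> day 5; Chem -> day 4; Topology -> day 3; Calculus -> day 3; Graphics -> day 5; OS -> day 1; HCI -> day 4 | Topology=day 3; Networks=day 5; OS=day 2; HCI=day 4; Graphics=day 5; Chem=day 4; Calculus=day 3.

2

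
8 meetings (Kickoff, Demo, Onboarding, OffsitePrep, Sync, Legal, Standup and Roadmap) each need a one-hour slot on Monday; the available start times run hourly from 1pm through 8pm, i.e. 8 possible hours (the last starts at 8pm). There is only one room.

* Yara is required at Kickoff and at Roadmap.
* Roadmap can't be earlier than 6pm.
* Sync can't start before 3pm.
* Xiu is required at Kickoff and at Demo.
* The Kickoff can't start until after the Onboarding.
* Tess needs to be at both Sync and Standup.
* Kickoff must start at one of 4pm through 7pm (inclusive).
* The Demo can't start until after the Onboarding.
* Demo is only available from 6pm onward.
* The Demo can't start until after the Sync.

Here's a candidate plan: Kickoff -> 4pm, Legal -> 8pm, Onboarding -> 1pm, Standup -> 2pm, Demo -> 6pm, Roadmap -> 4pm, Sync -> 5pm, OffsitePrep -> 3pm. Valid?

No. Yara is required at Kickoff and at Roadmap is not satisfied.

There is only one room — violated.
The Kickoff can't start until after the Onboarding — holds.
The Demo can't start until after the Sync — holds.
Demo is only available from 6pm onward — holds.
Kickoff must start at one of 4pm through 7pm (inclusive) — holds.
Tess needs to be at both Sync and Standup — holds.
Yara is required at Kickoff and at Roadmap — violated.
The Demo can't start until after the Onboarding — holds.
Roadmap can't be earlier than 6pm — violated.
Sync can't start before 3pm — holds.
Xiu is required at Kickoff and at Demo — holds.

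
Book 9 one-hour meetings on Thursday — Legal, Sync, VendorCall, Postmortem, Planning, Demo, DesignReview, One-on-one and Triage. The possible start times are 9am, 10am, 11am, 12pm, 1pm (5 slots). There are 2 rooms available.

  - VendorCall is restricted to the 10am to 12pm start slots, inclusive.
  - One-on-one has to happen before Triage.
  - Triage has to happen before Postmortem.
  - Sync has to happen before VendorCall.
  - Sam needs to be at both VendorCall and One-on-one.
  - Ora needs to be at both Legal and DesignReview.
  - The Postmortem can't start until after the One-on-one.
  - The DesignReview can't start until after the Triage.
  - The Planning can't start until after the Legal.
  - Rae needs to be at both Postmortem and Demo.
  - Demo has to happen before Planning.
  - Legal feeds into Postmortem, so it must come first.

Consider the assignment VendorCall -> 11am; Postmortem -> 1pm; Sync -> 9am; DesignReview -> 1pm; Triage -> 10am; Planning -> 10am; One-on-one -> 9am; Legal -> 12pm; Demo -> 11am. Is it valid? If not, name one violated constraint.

VendorCall is restricted to the 10am to 12pm start slots, inclusive — holds.
The DesignReview can't start until after the Triage — holds.
Ora needs to be at both Legal and DesignReview — holds.
Rae needs to be at both Postmortem and Demo — holds.
Demo has to happen before Planning — violated.
Sync has to happen before VendorCall — holds.
Legal feeds into Postmortem, so it must come first — holds.
One-on-one has to happen before Triage — holds.
Sam needs to be at both VendorCall and One-on-one — holds.
The Planning can't start until after the Legal — violated.
Triage has to happen before Postmortem — holds.
The Postmortem can't start until after the One-on-one — holds.
There are 2 rooms available — holds.

No — it violates: The Planning can't start until after the Legal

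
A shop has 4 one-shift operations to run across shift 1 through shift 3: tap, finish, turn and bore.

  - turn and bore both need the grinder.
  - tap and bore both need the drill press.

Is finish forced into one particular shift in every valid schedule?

No

finish can be shift 1 (e.g. bore=shift 2; tap=shift 1; finish=shift 1; turn=shift 1) or shift 2 (e.g. tap in shift 1, bore in shift 2, turn in shift 1, finish in shift 2).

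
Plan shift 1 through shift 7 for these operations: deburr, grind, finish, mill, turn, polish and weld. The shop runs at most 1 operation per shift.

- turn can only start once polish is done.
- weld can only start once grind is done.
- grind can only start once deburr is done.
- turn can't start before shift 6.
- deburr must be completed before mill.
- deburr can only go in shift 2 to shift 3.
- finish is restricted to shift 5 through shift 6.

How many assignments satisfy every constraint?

9

Splitting on grind: it can be shift 3 (6), shift 4 (3). Listing each branch's schedules as (deburr, finish, mill, turn, polish, weld) by shift number:
grind=shift 3: (2,5,4,6,1,7) (2,5,4,7,1,6) (2,5,6,7,1,4) (2,5,7,6,1,4) (2,6,4,7,1,5) (2,6,5,7,1,4) — 6.
grind=shift 4: (2,5,3,6,1,7) (2,5,3,7,1,6) (2,6,3,7,1,5) — 3.
Summing: 6 + 3 = 9.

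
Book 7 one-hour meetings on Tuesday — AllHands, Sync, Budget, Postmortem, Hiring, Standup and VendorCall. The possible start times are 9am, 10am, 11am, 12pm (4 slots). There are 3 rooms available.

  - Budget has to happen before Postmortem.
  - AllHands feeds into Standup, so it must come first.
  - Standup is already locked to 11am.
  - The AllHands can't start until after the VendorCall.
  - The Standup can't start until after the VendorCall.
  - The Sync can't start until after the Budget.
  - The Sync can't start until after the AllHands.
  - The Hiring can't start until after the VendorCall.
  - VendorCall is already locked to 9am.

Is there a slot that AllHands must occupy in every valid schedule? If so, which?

VendorCall is fixed at 9am and must come before AllHands, so AllHands is at least 10am.
Standup is fixed at 11am and must come after AllHands, so AllHands is at most 10am.
So AllHands must be 10am.

10am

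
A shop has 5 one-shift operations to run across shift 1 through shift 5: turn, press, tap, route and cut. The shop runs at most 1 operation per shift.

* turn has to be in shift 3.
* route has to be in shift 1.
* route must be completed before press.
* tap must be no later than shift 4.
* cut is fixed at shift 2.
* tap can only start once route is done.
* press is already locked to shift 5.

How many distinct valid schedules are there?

Enumerating: cut in shift 2, turn in shift 3, route in shift 1, tap in shift 4, press in shift 5.

1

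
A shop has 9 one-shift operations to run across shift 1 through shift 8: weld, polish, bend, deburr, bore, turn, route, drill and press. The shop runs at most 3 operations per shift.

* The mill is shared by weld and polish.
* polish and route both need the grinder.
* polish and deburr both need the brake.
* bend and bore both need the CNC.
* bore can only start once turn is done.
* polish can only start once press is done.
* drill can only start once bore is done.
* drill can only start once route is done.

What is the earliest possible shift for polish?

Precedence pushes polish to at least shift 2.
polish at shift 2 is achievable: drill=shift 3; press=shift 1; polish=shift 2; bend=shift 3; bore=shift 2; weld=shift 3; deburr=shift 4; turn=shift 1; route=shift 1.

shift 2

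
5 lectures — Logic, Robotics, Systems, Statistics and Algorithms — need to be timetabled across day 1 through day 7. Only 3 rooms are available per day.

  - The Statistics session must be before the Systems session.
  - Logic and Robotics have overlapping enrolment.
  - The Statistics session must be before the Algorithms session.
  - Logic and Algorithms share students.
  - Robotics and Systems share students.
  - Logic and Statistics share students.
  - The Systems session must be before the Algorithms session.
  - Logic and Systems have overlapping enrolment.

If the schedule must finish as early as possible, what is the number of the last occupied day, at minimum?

4

The precedence chain requires at least 3 distinct days.
With at most 3 per day and 5 lectures, at least 2 days are needed.
Could 3 days be enough, i.e. nothing placed later than day 3? No: Algorithms must come after Statistics (at day 1 or later) → {day 2, day 3}; Statistics must come before Algorithms (at day 3 or earlier) → {day 1, day 2}; Systems must come before Algorithms (at day 3 or earlier) → {day 1, day 2}; Systems must come after Statistics (at day 1 or later) → {day 2}; Statistics must come before Systems (at day 2 or earlier) → {day 1}; Logic can't share with Systems (day 2) → {day 1, day 3}; Logic can't share with Statistics (day 1) → {day 3}; Algorithms must come after Systems (at day 2 or later) → {day 3}; Algorithms can't share with Logic (day 3) → nothing is left.
So 3 days is not enough.
4 works (last occupied day: day 4): for example Systems in day 2, Logic in day 4, Robotics in day 1, Statistics in day 1, Algorithms in day 3.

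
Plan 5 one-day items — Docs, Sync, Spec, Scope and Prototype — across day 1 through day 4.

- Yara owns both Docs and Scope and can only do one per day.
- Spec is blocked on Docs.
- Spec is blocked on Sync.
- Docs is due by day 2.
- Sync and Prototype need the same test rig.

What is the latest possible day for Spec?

day 4

Precedence pushes Spec to at least day 2.
Spec at day 4 is achievable: Docs -> day 1, Spec -> day 4, Sync -> day 1, Prototype -> day 2, Scope -> day 2.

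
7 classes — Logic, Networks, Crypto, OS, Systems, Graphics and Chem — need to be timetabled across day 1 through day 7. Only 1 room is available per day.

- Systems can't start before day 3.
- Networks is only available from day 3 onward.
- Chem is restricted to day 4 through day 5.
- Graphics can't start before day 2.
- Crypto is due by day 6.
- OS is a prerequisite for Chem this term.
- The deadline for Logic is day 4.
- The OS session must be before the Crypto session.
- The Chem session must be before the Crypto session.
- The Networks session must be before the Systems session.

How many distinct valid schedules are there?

Splitting on Logic: it can be day 1 (13), day 2 (9), day 3 (3), day 4 (1). Listing each branch's schedules as (Networks, Crypto, OS, Systems, Graphics, Chem) by day number:
Logic=day 1: (3,5,2,6,7,4) (3,5,2,7,6,4) (3,6,2,4,7,5) (3,6,2,5,7,4) (3,6,2,7,4,5) (3,6,2,7,5,4) (3,6,4,7,2,5) (4,6,2,7,3,5) (4,6,3,7,2,5) (5,6,2,7,3,4) (5,6,3,7,2,4) (6,5,2,7,3,4) (6,5,3,7,2,4) — 13.
Logic=day 2: (3,5,1,6,7,4) (3,5,1,7,6,4) (3,6,1,4,7,5) (3,6,1,5,7,4) (3,6,1,7,4,5) (3,6,1,7,5,4) (4,6,1,7,3,5) (5,6,1,7,3,4) (6,5,1,7,3,4) — 9.
Logic=day 3: (4,6,1,7,2,5) (5,6,1,7,2,4) (6,5,1,7,2,4) — 3.
Logic=day 4: (3,6,1,7,2,5) — 1.
Summing: 13 + 9 + 3 + 1 = 26.

26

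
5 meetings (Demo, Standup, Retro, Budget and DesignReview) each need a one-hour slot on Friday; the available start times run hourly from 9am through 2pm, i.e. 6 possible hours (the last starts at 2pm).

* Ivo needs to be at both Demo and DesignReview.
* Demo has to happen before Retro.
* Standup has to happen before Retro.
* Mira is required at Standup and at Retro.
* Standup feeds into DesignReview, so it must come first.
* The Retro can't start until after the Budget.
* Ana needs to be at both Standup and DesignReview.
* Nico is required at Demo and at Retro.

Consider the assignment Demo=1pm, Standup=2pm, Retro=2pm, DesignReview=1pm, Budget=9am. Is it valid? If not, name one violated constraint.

Invalid. Standup feeds into DesignReview, so it must come first.

Mira is required at Standup and at Retro — violated.
Nico is required at Demo and at Retro — holds.
The Retro can't start until after the Budget — holds.
Ana needs to be at both Standup and DesignReview — holds.
Standup feeds into DesignReview, so it must come first — violated.
Demo has to happen before Retro — holds.
Standup has to happen before Retro — violated.
Ivo needs to be at both Demo and DesignReview — violated.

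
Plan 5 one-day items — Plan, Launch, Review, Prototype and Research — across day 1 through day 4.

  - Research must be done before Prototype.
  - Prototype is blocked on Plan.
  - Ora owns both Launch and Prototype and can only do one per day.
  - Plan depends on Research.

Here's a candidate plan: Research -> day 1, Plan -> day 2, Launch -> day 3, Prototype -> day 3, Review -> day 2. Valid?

No. Ora owns both Launch and Prototype and can only do one per day is not satisfied.

Ora owns both Launch and Prototype and can only do one per day — violated.
Plan depends on Research — holds.
Prototype is blocked on Plan — holds.
Research must be done before Prototype — holds.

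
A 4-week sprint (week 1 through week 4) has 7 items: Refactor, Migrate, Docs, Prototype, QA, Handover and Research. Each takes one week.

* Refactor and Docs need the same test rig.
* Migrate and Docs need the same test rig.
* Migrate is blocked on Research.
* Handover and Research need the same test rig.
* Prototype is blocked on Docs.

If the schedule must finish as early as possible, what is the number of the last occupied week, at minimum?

The precedence chain requires at least 2 distinct weeks.
2 works (last occupied week: week 2): for example Handover -> week 2, Docs -> week 1, Migrate -> week 2, Refactor -> week 2, QA -> week 1, Prototype -> week 2, Research -> week 1.

week 2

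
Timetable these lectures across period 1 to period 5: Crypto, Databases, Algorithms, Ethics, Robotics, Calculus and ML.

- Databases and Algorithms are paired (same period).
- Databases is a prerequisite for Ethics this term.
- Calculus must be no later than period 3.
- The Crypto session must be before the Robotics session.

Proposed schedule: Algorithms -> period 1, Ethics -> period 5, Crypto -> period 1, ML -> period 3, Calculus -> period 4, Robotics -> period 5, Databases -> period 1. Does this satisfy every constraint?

No. Calculus must be no later than period 3 is not satisfied.

The Crypto session must be before the Robotics session — holds.
Databases is a prerequisite for Ethics this term — holds.
Calculus must be no later than period 3 — violated.
Databases and Algorithms are paired (same period) — holds.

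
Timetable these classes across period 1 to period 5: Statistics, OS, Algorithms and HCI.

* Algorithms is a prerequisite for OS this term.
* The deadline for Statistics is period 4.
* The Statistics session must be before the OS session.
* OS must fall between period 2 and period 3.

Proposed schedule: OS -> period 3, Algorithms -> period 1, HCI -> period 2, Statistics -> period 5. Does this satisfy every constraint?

Algorithms is a prerequisite for OS this term — holds.
The deadline for Statistics is period 4 — violated.
OS must fall between period 2 and period 3 — holds.
The Statistics session must be before the OS session — violated.

No — it violates: The deadline for Statistics is period 4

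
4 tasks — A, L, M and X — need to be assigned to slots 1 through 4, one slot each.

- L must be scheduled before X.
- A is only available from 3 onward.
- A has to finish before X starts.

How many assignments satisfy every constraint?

Splitting on L: it can be 1 (4), 2 (4), 3 (4). Listing each branch's schedules as (A, M, X):
L=1: (3,1,4) (3,2,4) (3,3,4) (3,4,4) — 4.
L=2: (3,1,4) (3,2,4) (3,3,4) (3,4,4) — 4.
L=3: (3,1,4) (3,2,4) (3,3,4) (3,4,4) — 4.
Summing: 4 + 4 + 4 = 12.

12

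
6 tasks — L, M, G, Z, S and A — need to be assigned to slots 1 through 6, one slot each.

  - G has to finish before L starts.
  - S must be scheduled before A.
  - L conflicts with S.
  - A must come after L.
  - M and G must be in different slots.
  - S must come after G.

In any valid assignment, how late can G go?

3

Downstream work caps G at 4.
G at 3 is achievable: A -> 6; S -> 5; L -> 4; M -> 1; Z -> 1; G -> 3.
Nothing later works — the conflict constraints rule out every slot after 3.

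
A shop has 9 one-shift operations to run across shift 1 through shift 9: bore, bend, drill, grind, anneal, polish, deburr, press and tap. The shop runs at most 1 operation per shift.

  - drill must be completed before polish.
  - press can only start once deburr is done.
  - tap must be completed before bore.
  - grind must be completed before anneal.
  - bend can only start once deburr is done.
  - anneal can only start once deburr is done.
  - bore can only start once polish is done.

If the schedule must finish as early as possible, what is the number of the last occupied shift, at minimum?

shift 9

The precedence chain requires at least 3 distinct shifts.
With at most 1 per shift and 9 operations, at least 9 shifts are needed.
9 works (last occupied shift: shift 9): for example drill=shift 2; deburr=shift 1; grind=shift 6; bore=shift 5; polish=shift 3; tap=shift 4; press=shift 9; bend=shift 8; anneal=shift 7.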